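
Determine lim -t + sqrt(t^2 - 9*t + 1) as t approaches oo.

-9/2

An ∞ − ∞ form. Rationalising with the conjugate, the difference becomes (-9t + 1) / (√(t^2 - 9*t + 1) + t).
For large t the denominator behaves like 2·t, so the quotient tends to -9/2 = -9/2.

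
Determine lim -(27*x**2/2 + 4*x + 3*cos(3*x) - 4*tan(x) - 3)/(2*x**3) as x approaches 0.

Substitution gives 0/0; apply L'Hôpital's rule 3 times.
After differentiating numerator and denominator 3 times the quotient is (81*sin(3*x) - 24*tan(x)^4 - 32*tan(x)^2 - 8)/(-12); at x = 0 this is 2/3.

2/3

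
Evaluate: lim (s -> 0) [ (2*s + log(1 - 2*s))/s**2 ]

-2

Direct substitution gives 0/0.
Apply L'Hôpital: lim (2 - 2/(1 - 2*s))/(2*s), still 0/0.
After 2 applications of L'Hôpital's rule the quotient is (-4/(1 - 2*s)^2)/(2); substituting s = 0 gives -2.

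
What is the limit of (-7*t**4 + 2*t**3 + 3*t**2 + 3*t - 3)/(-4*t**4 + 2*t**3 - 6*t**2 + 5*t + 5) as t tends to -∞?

Numerator and denominator both have degree 4.
Dividing every term by t^4, all lower-order terms vanish and the limit is the ratio of leading coefficients, -7/(-4) = 7/4.

7/4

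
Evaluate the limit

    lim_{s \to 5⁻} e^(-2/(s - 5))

∞

As s → 5⁻, -2/(s - 5) → +∞, so e^(-2/(s - 5)) → ∞.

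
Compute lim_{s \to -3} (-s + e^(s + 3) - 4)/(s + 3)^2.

Direct substitution gives 0/0.
Apply L'Hôpital: lim (e^(s + 3) - 1)/(2*s + 6), still 0/0.
After 2 applications of L'Hôpital's rule the quotient is (e^(s + 3))/(2); substituting s = -3 gives 1/2.

1/2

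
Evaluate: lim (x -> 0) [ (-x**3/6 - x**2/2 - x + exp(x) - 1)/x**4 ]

1/24

Direct substitution gives 0/0.
Apply L'Hôpital: lim (-x^2/2 - x + e^(x) - 1)/(4*x^3), still 0/0.
Apply L'Hôpital: lim (-x + e^(x) - 1)/(12*x^2), still 0/0.
Apply L'Hôpital: lim (e^(x) - 1)/(24*x), still 0/0.
After 4 applications of L'Hôpital's rule the quotient is (e^(x))/(24); substituting x = 0 gives 1/24.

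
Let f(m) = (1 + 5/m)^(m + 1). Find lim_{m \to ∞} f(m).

e^(5)

The base → 1 and the exponent → ∞: a 1^∞ form.
Take logarithms: (m + 1)·ln(1 + 5/m). Since ln(1+u) ~ u for small u, this behaves like (m)·(5/m) → 5.
So the limit is e^(5).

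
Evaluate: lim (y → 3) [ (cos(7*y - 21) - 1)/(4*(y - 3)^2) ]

Direct substitution gives 0/0.
Apply L'Hôpital: lim (-7*sin(7*y - 21))/(8*y - 24), still 0/0.
After 2 applications of L'Hôpital's rule the quotient is (-49*cos(7*y - 21))/(8); substituting y = 3 gives -49/8.

-49/8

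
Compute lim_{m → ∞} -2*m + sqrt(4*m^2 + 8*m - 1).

2

An ∞ − ∞ form. Rationalising with the conjugate, the difference becomes (8m - 1) / (√(4*m^2 + 8*m - 1) + 2m).
For large m the denominator behaves like 2·2m, so the quotient tends to 8/4 = 2.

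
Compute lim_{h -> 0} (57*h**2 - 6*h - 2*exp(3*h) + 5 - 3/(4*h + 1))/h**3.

Substitution gives 0/0; apply L'Hôpital's rule 3 times.
After differentiating numerator and denominator 3 times the quotient is (-54*e^(3*h) + 1152/(4*h + 1)^4)/(6); at h = 0 this is 183.

183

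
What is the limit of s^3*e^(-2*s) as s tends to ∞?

0

Write as s^3/e^{2s}, an ∞/∞ form.
Exponential growth dominates any polynomial, so repeated L'Hôpital (or the standard result) gives 0.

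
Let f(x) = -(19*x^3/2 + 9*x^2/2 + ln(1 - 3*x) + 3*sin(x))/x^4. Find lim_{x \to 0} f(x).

Substitution gives 0/0 (the numerator vanishes to order 4).
Expand each term to order x^4: the coefficient of x^4 in 3·sin(x) is 0 and in ln(1 - 3x) is -81/4.
Lower-order terms cancel with the polynomial part, so the numerator is (-81/4)·x^4 + o(x^4), and the limit is (-81/4)/(-1) = 81/4.

81/4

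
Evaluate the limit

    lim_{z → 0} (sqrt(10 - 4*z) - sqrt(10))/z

-√(10)/5

A 0/0 form; rationalise with √(10 - 4z) + √10. This collapses the numerator to -4z, leaving -4/(√(10 - 4z) + √10) → -4/(2√10) = -√(10)/5.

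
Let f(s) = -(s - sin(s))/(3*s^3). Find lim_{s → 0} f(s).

-1/18

Direct substitution gives 0/0.
Apply L'Hôpital: lim (1 - cos(s))/(-9*s^2), still 0/0.
Apply L'Hôpital: lim (sin(s))/(-18*s), still 0/0.
After 3 applications of L'Hôpital's rule the quotient is (cos(s))/(-18); substituting s = 0 gives -1/18.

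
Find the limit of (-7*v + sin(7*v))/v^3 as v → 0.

Direct substitution gives 0/0.
Apply L'Hôpital: lim (7*cos(7*v) - 7)/(3*v^2), still 0/0.
Apply L'Hôpital: lim (-49*sin(7*v))/(6*v), still 0/0.
After 3 applications of L'Hôpital's rule the quotient is (-343*cos(7*v))/(6); substituting v = 0 gives -343/6.

-343/6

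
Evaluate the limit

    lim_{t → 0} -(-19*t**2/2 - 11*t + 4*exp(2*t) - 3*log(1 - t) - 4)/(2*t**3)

-19/6

Substitution gives 0/0; apply L'Hôpital's rule 3 times.
After differentiating numerator and denominator 3 times the quotient is (32*e^(2*t) - 6/(t - 1)^3)/(-12); at t = 0 this is -19/6.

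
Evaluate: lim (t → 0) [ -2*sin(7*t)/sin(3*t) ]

-14/3

Substitution gives 0/0.
Divide numerator and denominator by t: sin(7t)/t → 7 and sin(3t)/t → 3, so the limit is -2·7/3 = -14/3.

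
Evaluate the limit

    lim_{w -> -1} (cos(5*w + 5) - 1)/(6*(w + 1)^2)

Direct substitution gives 0/0.
Apply L'Hôpital: lim (-5*sin(5*w + 5))/(12*w + 12), still 0/0.
After 2 applications of L'Hôpital's rule the quotient is (-25*cos(5*w + 5))/(12); substituting w = -1 gives -25/12.

-25/12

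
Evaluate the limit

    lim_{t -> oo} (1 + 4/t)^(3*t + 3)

e^(12)

Write it as [(1 + 4/t)^t]^(3) · (1 + 4/t)^(3). The bracketed term tends to e^(4) and the second factor to 1, so the limit is e^(12).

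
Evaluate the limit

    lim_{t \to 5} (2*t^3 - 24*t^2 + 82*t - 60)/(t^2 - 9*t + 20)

-8

At t = 5 both the top and bottom vanish — a removable singularity. Factoring out (t - 5) from each leaves (2*t^2 - 14*t + 12)/(t - 4), which at t = 5 equals -8.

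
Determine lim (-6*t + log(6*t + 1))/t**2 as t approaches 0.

Direct substitution gives 0/0.
Apply L'Hôpital: lim (-6 + 6/(6*t + 1))/(2*t), still 0/0.
After 2 applications of L'Hôpital's rule the quotient is (-36/(6*t + 1)^2)/(2); substituting t = 0 gives -18.

-18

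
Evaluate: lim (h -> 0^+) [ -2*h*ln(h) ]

0

This is a 0·(−∞) form. Rewrite as -2·ln(h) / h^(−1) and apply L'Hôpital:
the derivative quotient is -2·(1/h) / (−1·h^(−2)) = (2/1)·h^1 → 0.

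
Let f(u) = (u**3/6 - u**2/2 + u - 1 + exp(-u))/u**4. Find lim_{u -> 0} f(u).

Direct substitution gives 0/0.
Apply L'Hôpital: lim (u^2/2 - u + 1 - e^(-u))/(4*u^3), still 0/0.
Apply L'Hôpital: lim (u - 1 + e^(-u))/(12*u^2), still 0/0.
Apply L'Hôpital: lim (1 - e^(-u))/(24*u), still 0/0.
After 4 applications of L'Hôpital's rule the quotient is (e^(-u))/(24); substituting u = 0 gives 1/24.

1/24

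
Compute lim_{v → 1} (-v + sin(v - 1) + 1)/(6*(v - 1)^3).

Direct substitution gives 0/0.
Apply L'Hôpital: lim (cos(v - 1) - 1)/(18*(v - 1)^2), still 0/0.
Apply L'Hôpital: lim (-sin(v - 1))/(36*v - 36), still 0/0.
After 3 applications of L'Hôpital's rule the quotient is (-cos(v - 1))/(36); substituting v = 1 gives -1/36.

-1/36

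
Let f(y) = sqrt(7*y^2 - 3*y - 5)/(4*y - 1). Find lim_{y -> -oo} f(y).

-√(7)/4

For large |y|, √(7*y^2 - 3*y - 5) ≈ √7·|y| and the denominator ≈ 4y.
Since y → −∞, |y| = −y, giving −√7/(4) = -√(7)/4.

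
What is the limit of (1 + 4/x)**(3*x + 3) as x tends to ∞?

Let L be the limit and take ln: ln L = lim (3x + 3)·ln(1 + 4/x) = lim (3x + 3)·(4/x + O(1/x²)) = 12.
Hence L = e^(12).

e^(12)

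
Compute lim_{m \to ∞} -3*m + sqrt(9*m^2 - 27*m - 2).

-9/2

This has the form ∞ − ∞. Multiply and divide by the conjugate √(9*m^2 - 27*m - 2) + 3m.
That gives (-27m - 2) / (√(9*m^2 - 27*m - 2) + 3m).
Divide numerator and denominator by m: the limit is -27/(2·3) = -9/2.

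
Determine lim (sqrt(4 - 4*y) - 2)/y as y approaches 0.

Substitution gives 0/0. Multiply numerator and denominator by the conjugate √(4 - 4y) + √4.
The numerator becomes (4 - 4y) − 4 = -4y, so the expression simplifies to -4/(√(4 - 4y) + √4).
Letting y → 0 gives -4/(2√4) = -1.

-1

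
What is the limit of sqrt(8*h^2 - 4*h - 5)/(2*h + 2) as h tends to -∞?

For large |h|, √(8*h^2 - 4*h - 5) ≈ √8·|h| and the denominator ≈ 2h.
Since h → −∞, |h| = −h, giving −√8/(2) = -√(2).

-√(2)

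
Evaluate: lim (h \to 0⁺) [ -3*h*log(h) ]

0

This is a 0·(−∞) form. Rewrite as -3·ln(h) / h^(−1) and apply L'Hôpital:
the derivative quotient is -3·(1/h) / (−1·h^(−2)) = (3/1)·h^1 → 0.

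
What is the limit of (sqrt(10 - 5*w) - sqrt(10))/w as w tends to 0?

-√(10)/4

Substitution gives 0/0. Multiply numerator and denominator by the conjugate √(10 - 5w) + √10.
The numerator becomes (10 - 5w) − 10 = -5w, so the expression simplifies to -5/(√(10 - 5w) + √10).
Letting w → 0 gives -5/(2√10) = -√(10)/4.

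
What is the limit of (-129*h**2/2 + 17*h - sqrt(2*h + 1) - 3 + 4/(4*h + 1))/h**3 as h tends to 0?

Substitution gives 0/0; apply L'Hôpital's rule 3 times.
After differentiating numerator and denominator 3 times the quotient is (-1536/(4*h + 1)^4 - 3/(2*h + 1)^(5/2))/(6); at h = 0 this is -513/2.

-513/2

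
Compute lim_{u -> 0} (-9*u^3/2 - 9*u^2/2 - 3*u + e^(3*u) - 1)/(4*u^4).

27/32

Direct substitution gives 0/0.
Apply L'Hôpital: lim (-27*u^2/2 - 9*u + 3*e^(3*u) - 3)/(16*u^3), still 0/0.
Apply L'Hôpital: lim (-27*u + 9*e^(3*u) - 9)/(48*u^2), still 0/0.
Apply L'Hôpital: lim (27*e^(3*u) - 27)/(96*u), still 0/0.
After 4 applications of L'Hôpital's rule the quotient is (81*e^(3*u))/(96); substituting u = 0 gives 27/32.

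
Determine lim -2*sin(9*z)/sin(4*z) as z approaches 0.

Substitution gives 0/0.
Divide numerator and denominator by z: sin(9z)/z → 9 and sin(4z)/z → 4, so the limit is -2·9/4 = -9/2.

-9/2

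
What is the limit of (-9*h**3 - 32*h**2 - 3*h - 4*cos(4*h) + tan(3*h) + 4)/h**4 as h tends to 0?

-128/3

Substitution gives 0/0; apply L'Hôpital's rule 4 times.
After differentiating numerator and denominator 4 times the quotient is (-1024*cos(4*h) + 1944*tan(3*h)^5 + 3240*tan(3*h)^3 + 1296*tan(3*h))/(24); at h = 0 this is -128/3.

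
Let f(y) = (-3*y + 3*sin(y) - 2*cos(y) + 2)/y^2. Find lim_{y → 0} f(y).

1

Substitution gives 0/0 (the numerator vanishes to order 2).
Expand each term to order y^2: the coefficient of y^2 in 3·sin(y) is 0 and in -2·cos(y) is 1.
Lower-order terms cancel with the polynomial part, so the numerator is (1)·y^2 + o(y^2), and the limit is (1)/(1) = 1.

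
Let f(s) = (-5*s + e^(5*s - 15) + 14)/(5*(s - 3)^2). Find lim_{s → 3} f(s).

Direct substitution gives 0/0.
Apply L'Hôpital: lim (5*e^(5*s - 15) - 5)/(10*s - 30), still 0/0.
After 2 applications of L'Hôpital's rule the quotient is (25*e^(5*s - 15))/(10); substituting s = 3 gives 5/2.

5/2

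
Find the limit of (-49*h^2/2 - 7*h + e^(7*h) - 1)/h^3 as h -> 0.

343/6

Direct substitution gives 0/0.
Apply L'Hôpital: lim (-49*h + 7*e^(7*h) - 7)/(3*h^2), still 0/0.
Apply L'Hôpital: lim (49*e^(7*h) - 49)/(6*h), still 0/0.
After 3 applications of L'Hôpital's rule the quotient is (343*e^(7*h))/(6); substituting h = 0 gives 343/6.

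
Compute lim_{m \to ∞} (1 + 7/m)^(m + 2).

e^(7)

Let L be the limit and take ln: ln L = lim (m + 2)·ln(1 + 7/m) = lim (m + 2)·(7/m + O(1/m²)) = 7.
Hence L = e^(7).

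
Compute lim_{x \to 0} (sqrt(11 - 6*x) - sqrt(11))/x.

Substitution gives 0/0. Multiply numerator and denominator by the conjugate √(11 - 6x) + √11.
The numerator becomes (11 - 6x) − 11 = -6x, so the expression simplifies to -6/(√(11 - 6x) + √11).
Letting x → 0 gives -6/(2√11) = -3*√(11)/11.

-3*√(11)/11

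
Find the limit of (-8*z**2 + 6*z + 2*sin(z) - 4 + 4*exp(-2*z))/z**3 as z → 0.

Substitution gives 0/0; apply L'Hôpital's rule 3 times.
After differentiating numerator and denominator 3 times the quotient is (-2*cos(z) - 32*e^(-2*z))/(6); at z = 0 this is -17/3.

-17/3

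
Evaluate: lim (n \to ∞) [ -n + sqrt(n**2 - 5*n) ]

An ∞ − ∞ form. Rationalising with the conjugate, the difference becomes (-5n) / (√(n^2 - 5*n) + n).
For large n the denominator behaves like 2·n, so the quotient tends to -5/2 = -5/2.

-5/2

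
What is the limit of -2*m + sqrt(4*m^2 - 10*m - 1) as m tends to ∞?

An ∞ − ∞ form. Rationalising with the conjugate, the difference becomes (-10m - 1) / (√(4*m^2 - 10*m - 1) + 2m).
For large m the denominator behaves like 2·2m, so the quotient tends to -10/4 = -5/2.

-5/2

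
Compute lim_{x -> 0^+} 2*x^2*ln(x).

This is a 0·(−∞) form. Rewrite as 2·ln(x) / x^(−2) and apply L'Hôpital:
the derivative quotient is 2·(1/x) / (−2·x^(−3)) = (-2/2)·x^2 → 0.

0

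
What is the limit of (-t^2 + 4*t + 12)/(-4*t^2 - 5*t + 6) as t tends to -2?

At t = -2 both the top and bottom vanish — a removable singularity. Factoring out (t + 2) from each leaves (6 - t)/(3 - 4*t), which at t = -2 equals 8/11.

8/11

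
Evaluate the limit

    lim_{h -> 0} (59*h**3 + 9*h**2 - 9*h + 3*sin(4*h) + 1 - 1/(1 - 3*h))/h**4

Substitution gives 0/0; apply L'Hôpital's rule 4 times.
After differentiating numerator and denominator 4 times the quotient is (768*sin(4*h) + 1944/(3*h - 1)^5)/(24); at h = 0 this is -81.

-81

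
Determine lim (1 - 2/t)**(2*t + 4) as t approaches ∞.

e^(-4)

The base → 1 and the exponent → ∞: a 1^∞ form.
Take logarithms: (2t + 4)·ln(1 - 2/t). Since ln(1+u) ~ u for small u, this behaves like (2t)·(-2/t) → -4.
So the limit is e^(-4).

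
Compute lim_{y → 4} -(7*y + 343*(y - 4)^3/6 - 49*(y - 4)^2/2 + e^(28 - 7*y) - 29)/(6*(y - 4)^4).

-2401/144

Direct substitution gives 0/0.
Apply L'Hôpital: lim (-49*y + 343*(y - 4)^2/2 - 7*e^(28 - 7*y) + 203)/(-24*(y - 4)^3), still 0/0.
Apply L'Hôpital: lim (343*y + 49*e^(28 - 7*y) - 1421)/(-72*(y - 4)^2), still 0/0.
Apply L'Hôpital: lim (343 - 343*e^(28 - 7*y))/(576 - 144*y), still 0/0.
After 4 applications of L'Hôpital's rule the quotient is (2401*e^(28 - 7*y))/(-144); substituting y = 4 gives -2401/144.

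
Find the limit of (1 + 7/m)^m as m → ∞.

Write it as [(1 + 7/m)^m]^(1) · (1 + 7/m)^(0). The bracketed term tends to e^(7) and the second factor to 1, so the limit is e^(7).

e^(7)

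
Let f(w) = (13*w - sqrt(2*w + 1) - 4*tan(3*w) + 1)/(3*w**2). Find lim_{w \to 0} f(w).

Substitution gives 0/0 (the numerator vanishes to order 2).
Expand each term to order w^2: the coefficient of w^2 in -4·tan(3w) is 0 and in −√(1 + 2w) is 1/2.
Lower-order terms cancel with the polynomial part, so the numerator is (1/2)·w^2 + o(w^2), and the limit is (1/2)/(3) = 1/6.

1/6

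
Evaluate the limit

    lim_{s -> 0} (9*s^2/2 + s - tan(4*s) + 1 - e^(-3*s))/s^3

Substitution gives 0/0; apply L'Hôpital's rule 3 times.
After differentiating numerator and denominator 3 times the quotient is (-384*tan(4*s)^4 - 512*tan(4*s)^2 - 128 + 27*e^(-3*s))/(6); at s = 0 this is -101/6.

-101/6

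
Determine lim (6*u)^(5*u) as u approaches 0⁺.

1

Base → 0⁺ and exponent → 0⁺: a 0^0 form.
Take logs: 5u·ln(6u). This is 0·(−∞); rewriting as ln(6u)/(1/(5u)) and applying L'Hôpital gives 0.
Hence the limit is e^0 = 1.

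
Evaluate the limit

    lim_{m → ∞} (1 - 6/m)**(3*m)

e^(-18)

Write it as [(1 - 6/m)^m]^(3) · (1 - 6/m)^(0). The bracketed term tends to e^(-6) and the second factor to 1, so the limit is e^(-18).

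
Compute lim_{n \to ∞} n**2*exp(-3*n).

Write as n^2/e^{3n}, an ∞/∞ form.
Exponential growth dominates any polynomial, so repeated L'Hôpital (or the standard result) gives 0.

0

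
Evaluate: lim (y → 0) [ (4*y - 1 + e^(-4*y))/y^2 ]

8

Direct substitution gives 0/0.
Apply L'Hôpital: lim (4 - 4*e^(-4*y))/(2*y), still 0/0.
After 2 applications of L'Hôpital's rule the quotient is (16*e^(-4*y))/(2); substituting y = 0 gives 8.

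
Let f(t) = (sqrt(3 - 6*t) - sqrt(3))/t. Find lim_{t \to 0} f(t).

-√(3)

A 0/0 form; rationalise with √(3 - 6t) + √3. This collapses the numerator to -6t, leaving -6/(√(3 - 6t) + √3) → -6/(2√3) = -√(3).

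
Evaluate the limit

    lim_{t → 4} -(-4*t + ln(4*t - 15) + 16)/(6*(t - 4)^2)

Direct substitution gives 0/0.
Apply L'Hôpital: lim (-4 + 4/(4*t - 15))/(48 - 12*t), still 0/0.
After 2 applications of L'Hôpital's rule the quotient is (-16/(4*t - 15)^2)/(-12); substituting t = 4 gives 4/3.

4/3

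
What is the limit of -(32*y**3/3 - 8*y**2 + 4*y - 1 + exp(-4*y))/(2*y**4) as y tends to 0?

Direct substitution gives 0/0.
Apply L'Hôpital: lim (32*y^2 - 16*y + 4 - 4*e^(-4*y))/(-8*y^3), still 0/0.
Apply L'Hôpital: lim (64*y - 16 + 16*e^(-4*y))/(-24*y^2), still 0/0.
Apply L'Hôpital: lim (64 - 64*e^(-4*y))/(-48*y), still 0/0.
After 4 applications of L'Hôpital's rule the quotient is (256*e^(-4*y))/(-48); substituting y = 0 gives -16/3.

-16/3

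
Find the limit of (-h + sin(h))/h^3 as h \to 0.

Direct substitution gives 0/0.
Apply L'Hôpital: lim (cos(h) - 1)/(3*h^2), still 0/0.
Apply L'Hôpital: lim (-sin(h))/(6*h), still 0/0.
After 3 applications of L'Hôpital's rule the quotient is (-cos(h))/(6); substituting h = 0 gives -1/6.

-1/6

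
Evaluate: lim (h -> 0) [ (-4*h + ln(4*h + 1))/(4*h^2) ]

-2

Direct substitution gives 0/0.
Apply L'Hôpital: lim (-4 + 4/(4*h + 1))/(8*h), still 0/0.
After 2 applications of L'Hôpital's rule the quotient is (-16/(4*h + 1)^2)/(8); substituting h = 0 gives -2.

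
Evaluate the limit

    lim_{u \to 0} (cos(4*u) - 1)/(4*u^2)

Direct substitution gives 0/0.
Apply L'Hôpital: lim (-4*sin(4*u))/(8*u), still 0/0.
After 2 applications of L'Hôpital's rule the quotient is (-16*cos(4*u))/(8); substituting u = 0 gives -2.

-2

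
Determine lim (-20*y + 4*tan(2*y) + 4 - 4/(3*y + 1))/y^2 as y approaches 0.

Substitution gives 0/0; apply L'Hôpital's rule 2 times.
After differentiating numerator and denominator 2 times the quotient is (32*tan(2*y)/cos(2*y)^2 - 72/(3*y + 1)^3)/(2); at y = 0 this is -36.

-36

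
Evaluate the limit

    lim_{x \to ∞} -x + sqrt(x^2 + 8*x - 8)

This has the form ∞ − ∞. Multiply and divide by the conjugate √(x^2 + 8*x - 8) + x.
That gives (8x - 8) / (√(x^2 + 8*x - 8) + x).
Divide numerator and denominator by x: the limit is 8/(2·1) = 4.

4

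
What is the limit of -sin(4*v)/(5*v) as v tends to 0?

Substitution gives 0/0.
Write it as (4/(-5))·sin(4v)/(4v); since sin(u)/u → 1, the limit is -4/5.

-4/5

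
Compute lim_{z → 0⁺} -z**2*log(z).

This is a 0·(−∞) form. Rewrite as -1·ln(z) / z^(−2) and apply L'Hôpital:
the derivative quotient is -1·(1/z) / (−2·z^(−3)) = (1/2)·z^2 → 0.

0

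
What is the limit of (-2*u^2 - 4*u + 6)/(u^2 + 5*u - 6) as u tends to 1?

Direct substitution gives 0/0, so factor. Both numerator and denominator have (u - 1) as a factor.
After cancelling, the expression reduces to (-2*u - 6)/(u + 6).
Substituting u = 1 gives -8/7.

-8/7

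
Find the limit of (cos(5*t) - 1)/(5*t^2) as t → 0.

-5/2

Direct substitution gives 0/0.
Apply L'Hôpital: lim (-5*sin(5*t))/(10*t), still 0/0.
After 2 applications of L'Hôpital's rule the quotient is (-25*cos(5*t))/(10); substituting t = 0 gives -5/2.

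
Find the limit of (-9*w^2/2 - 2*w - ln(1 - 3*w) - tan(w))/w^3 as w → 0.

26/3

Substitution gives 0/0; apply L'Hôpital's rule 3 times.
After differentiating numerator and denominator 3 times the quotient is (4/cos(w)^2 - 6/cos(w)^4 - 54/(3*w - 1)^3)/(6); at w = 0 this is 26/3.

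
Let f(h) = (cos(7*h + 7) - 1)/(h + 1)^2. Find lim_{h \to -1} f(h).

Direct substitution gives 0/0.
Apply L'Hôpital: lim (-7*sin(7*h + 7))/(2*h + 2), still 0/0.
After 2 applications of L'Hôpital's rule the quotient is (-49*cos(7*h + 7))/(2); substituting h = -1 gives -49/2.

-49/2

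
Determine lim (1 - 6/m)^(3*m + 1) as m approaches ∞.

The base → 1 and the exponent → ∞: a 1^∞ form.
Take logarithms: (3m + 1)·ln(1 - 6/m). Since ln(1+u) ~ u for small u, this behaves like (3m)·(-6/m) → -18.
So the limit is e^(-18).

e^(-18)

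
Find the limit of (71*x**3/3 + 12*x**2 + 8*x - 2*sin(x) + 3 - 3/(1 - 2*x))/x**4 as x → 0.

-48

Substitution gives 0/0; apply L'Hôpital's rule 4 times.
After differentiating numerator and denominator 4 times the quotient is (-2*sin(x) + 1152/(2*x - 1)^5)/(24); at x = 0 this is -48.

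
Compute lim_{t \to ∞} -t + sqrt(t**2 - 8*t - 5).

-4

This has the form ∞ − ∞. Multiply and divide by the conjugate √(t^2 - 8*t - 5) + t.
That gives (-8t - 5) / (√(t^2 - 8*t - 5) + t).
Divide numerator and denominator by t: the limit is -8/(2·1) = -4.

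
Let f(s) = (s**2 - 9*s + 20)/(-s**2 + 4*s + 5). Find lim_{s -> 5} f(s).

-1/6

Direct substitution gives 0/0, so factor. Both numerator and denominator have (s - 5) as a factor.
After cancelling, the expression reduces to (s - 4)/(-s - 1).
Substituting s = 5 gives -1/6.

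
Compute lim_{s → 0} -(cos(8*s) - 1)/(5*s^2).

Direct substitution gives 0/0.
Apply L'Hôpital: lim (-8*sin(8*s))/(-10*s), still 0/0.
After 2 applications of L'Hôpital's rule the quotient is (-64*cos(8*s))/(-10); substituting s = 0 gives 32/5.

32/5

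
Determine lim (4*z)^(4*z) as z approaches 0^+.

Base → 0⁺ and exponent → 0⁺: a 0^0 form.
Take logs: 4z·ln(4z). This is 0·(−∞); rewriting as ln(4z)/(1/(4z)) and applying L'Hôpital gives 0.
Hence the limit is e^0 = 1.

1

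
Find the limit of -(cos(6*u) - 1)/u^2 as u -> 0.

18

Direct substitution gives 0/0.
Apply L'Hôpital: lim (-6*sin(6*u))/(-2*u), still 0/0.
After 2 applications of L'Hôpital's rule the quotient is (-36*cos(6*u))/(-2); substituting u = 0 gives 18.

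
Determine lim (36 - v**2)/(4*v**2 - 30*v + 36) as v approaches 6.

Since v = 6 makes numerator and denominator zero, (v - 6) divides both.
Cancelling it gives (-v - 6)/(4*v - 6); now plug in v = 6 to get -2/3.

-2/3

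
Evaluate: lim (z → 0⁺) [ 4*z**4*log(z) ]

0

This is a 0·(−∞) form. Rewrite as 4·ln(z) / z^(−4) and apply L'Hôpital:
the derivative quotient is 4·(1/z) / (−4·z^(−5)) = (-4/4)·z^4 → 0.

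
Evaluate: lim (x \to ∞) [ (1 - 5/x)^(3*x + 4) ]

Let L be the limit and take ln: ln L = lim (3x + 4)·ln(1 - 5/x) = lim (3x + 4)·(-5/x + O(1/x²)) = -15.
Hence L = e^(-15).

e^(-15)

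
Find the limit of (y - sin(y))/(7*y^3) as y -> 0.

Direct substitution gives 0/0.
Apply L'Hôpital: lim (1 - cos(y))/(21*y^2), still 0/0.
Apply L'Hôpital: lim (sin(y))/(42*y), still 0/0.
After 3 applications of L'Hôpital's rule the quotient is (cos(y))/(42); substituting y = 0 gives 1/42.

1/42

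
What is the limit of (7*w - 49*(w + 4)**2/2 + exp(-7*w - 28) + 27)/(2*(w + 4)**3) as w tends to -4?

Direct substitution gives 0/0.
Apply L'Hôpital: lim (-49*w - 7*e^(-7*w - 28) - 189)/(6*(w + 4)^2), still 0/0.
Apply L'Hôpital: lim (49*e^(-7*w - 28) - 49)/(12*w + 48), still 0/0.
After 3 applications of L'Hôpital's rule the quotient is (-343*e^(-7*w - 28))/(12); substituting w = -4 gives -343/12.

-343/12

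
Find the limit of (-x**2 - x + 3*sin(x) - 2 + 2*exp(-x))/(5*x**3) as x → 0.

-1/6

Substitution gives 0/0 (the numerator vanishes to order 3).
Expand each term to order x^3: the coefficient of x^3 in 3·sin(x) is -1/2 and in 2·e^(-x) is -1/3.
Lower-order terms cancel with the polynomial part, so the numerator is (-5/6)·x^3 + o(x^3), and the limit is (-5/6)/(5) = -1/6.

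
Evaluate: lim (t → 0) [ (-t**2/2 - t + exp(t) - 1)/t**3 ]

1/6

Direct substitution gives 0/0.
Apply L'Hôpital: lim (-t + e^(t) - 1)/(3*t^2), still 0/0.
Apply L'Hôpital: lim (e^(t) - 1)/(6*t), still 0/0.
After 3 applications of L'Hôpital's rule the quotient is (e^(t))/(6); substituting t = 0 gives 1/6.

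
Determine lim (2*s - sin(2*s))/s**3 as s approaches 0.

Direct substitution gives 0/0.
Apply L'Hôpital: lim (2 - 2*cos(2*s))/(3*s^2), still 0/0.
Apply L'Hôpital: lim (4*sin(2*s))/(6*s), still 0/0.
After 3 applications of L'Hôpital's rule the quotient is (8*cos(2*s))/(6); substituting s = 0 gives 4/3.

4/3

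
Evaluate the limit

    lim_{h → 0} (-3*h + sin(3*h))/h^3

Direct substitution gives 0/0.
Apply L'Hôpital: lim (3*cos(3*h) - 3)/(3*h^2), still 0/0.
Apply L'Hôpital: lim (-9*sin(3*h))/(6*h), still 0/0.
After 3 applications of L'Hôpital's rule the quotient is (-27*cos(3*h))/(6); substituting h = 0 gives -9/2.

-9/2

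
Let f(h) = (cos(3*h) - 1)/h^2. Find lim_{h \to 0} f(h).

-9/2

Direct substitution gives 0/0.
Apply L'Hôpital: lim (-3*sin(3*h))/(2*h), still 0/0.
After 2 applications of L'Hôpital's rule the quotient is (-9*cos(3*h))/(2); substituting h = 0 gives -9/2.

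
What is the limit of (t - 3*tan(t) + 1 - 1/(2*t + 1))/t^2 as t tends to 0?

-4

Substitution gives 0/0 (the numerator vanishes to order 2).
Expand each term to order t^2: the coefficient of t^2 in -3·tan(t) is 0 and in −1/(1 + 2t) is -4.
Lower-order terms cancel with the polynomial part, so the numerator is (-4)·t^2 + o(t^2), and the limit is (-4)/(1) = -4.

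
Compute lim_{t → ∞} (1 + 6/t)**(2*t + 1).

e^(12)

The base → 1 and the exponent → ∞: a 1^∞ form.
Take logarithms: (2t + 1)·ln(1 + 6/t). Since ln(1+u) ~ u for small u, this behaves like (2t)·(6/t) → 12.
So the limit is e^(12).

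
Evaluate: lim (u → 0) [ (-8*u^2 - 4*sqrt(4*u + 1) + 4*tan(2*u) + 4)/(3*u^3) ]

Substitution gives 0/0 (the numerator vanishes to order 3).
Expand each term to order u^3: the coefficient of u^3 in -4·√(1 + 4u) is -16 and in 4·tan(2u) is 32/3.
Lower-order terms cancel with the polynomial part, so the numerator is (-16/3)·u^3 + o(u^3), and the limit is (-16/3)/(3) = -16/9.

-16/9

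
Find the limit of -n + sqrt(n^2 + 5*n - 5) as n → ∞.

This has the form ∞ − ∞. Multiply and divide by the conjugate √(n^2 + 5*n - 5) + n.
That gives (5n - 5) / (√(n^2 + 5*n - 5) + n).
Divide numerator and denominator by n: the limit is 5/(2·1) = 5/2.

5/2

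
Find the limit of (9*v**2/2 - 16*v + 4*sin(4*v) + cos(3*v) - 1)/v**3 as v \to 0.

Substitution gives 0/0; apply L'Hôpital's rule 3 times.
After differentiating numerator and denominator 3 times the quotient is (27*sin(3*v) - 256*cos(4*v))/(6); at v = 0 this is -128/3.

-128/3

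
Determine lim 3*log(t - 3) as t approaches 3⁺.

As t → 3⁺, t - 3 → 0⁺ and ln(t - 3) → −∞.
Multiplying by 3 gives -∞.

-∞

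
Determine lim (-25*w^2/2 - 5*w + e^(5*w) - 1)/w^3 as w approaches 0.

Direct substitution gives 0/0.
Apply L'Hôpital: lim (-25*w + 5*e^(5*w) - 5)/(3*w^2), still 0/0.
Apply L'Hôpital: lim (25*e^(5*w) - 25)/(6*w), still 0/0.
After 3 applications of L'Hôpital's rule the quotient is (125*e^(5*w))/(6); substituting w = 0 gives 125/6.

125/6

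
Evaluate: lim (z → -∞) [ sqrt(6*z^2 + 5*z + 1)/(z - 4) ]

For large |z|, √(6*z^2 + 5*z + 1) ≈ √6·|z| and the denominator ≈ z.
Since z → −∞, |z| = −z, giving −√6/(1) = -√(6).

-√(6)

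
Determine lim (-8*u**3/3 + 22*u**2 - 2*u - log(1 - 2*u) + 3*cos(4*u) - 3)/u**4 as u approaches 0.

Substitution gives 0/0 (the numerator vanishes to order 4).
Expand each term to order u^4: the coefficient of u^4 in 3·cos(4u) is 32 and in −ln(1 - 2u) is 4.
Lower-order terms cancel with the polynomial part, so the numerator is (36)·u^4 + o(u^4), and the limit is (36)/(1) = 36.

36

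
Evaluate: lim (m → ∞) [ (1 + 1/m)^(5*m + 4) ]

e^(5)

Let L be the limit and take ln: ln L = lim (5m + 4)·ln(1 + 1/m) = lim (5m + 4)·(1/m + O(1/m²)) = 5.
Hence L = e^(5).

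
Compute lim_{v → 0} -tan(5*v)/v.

-5

Substitution gives 0/0.
Since tan(u)/u → 1 as u → 0, tan(5v)/(5v) → 1 and the limit is 5/(-1) = -5.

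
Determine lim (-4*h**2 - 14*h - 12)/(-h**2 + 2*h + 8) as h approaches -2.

1/3

Direct substitution gives 0/0, so factor. Both numerator and denominator have (h + 2) as a factor.
After cancelling, the expression reduces to (-4*h - 6)/(4 - h).
Substituting h = -2 gives 1/3.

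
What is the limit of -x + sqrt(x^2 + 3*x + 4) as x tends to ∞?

An ∞ − ∞ form. Rationalising with the conjugate, the difference becomes (3x + 4) / (√(x^2 + 3*x + 4) + x).
For large x the denominator behaves like 2·x, so the quotient tends to 3/2 = 3/2.

3/2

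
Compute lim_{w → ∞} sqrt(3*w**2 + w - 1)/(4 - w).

-√(3)

For large |w|, √(3*w^2 + w - 1) ≈ √3·|w| and the denominator ≈ -w.
Since w → +∞, |w| = w, giving √3/(-1) = -√(3).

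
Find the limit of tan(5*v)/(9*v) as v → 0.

Substitution gives 0/0.
Since tan(u)/u → 1 as u → 0, tan(5v)/(5v) → 1 and the limit is 5/9.

5/9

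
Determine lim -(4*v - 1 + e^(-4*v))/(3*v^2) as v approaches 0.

Direct substitution gives 0/0.
Apply L'Hôpital: lim (4 - 4*e^(-4*v))/(-6*v), still 0/0.
After 2 applications of L'Hôpital's rule the quotient is (16*e^(-4*v))/(-6); substituting v = 0 gives -8/3.

-8/3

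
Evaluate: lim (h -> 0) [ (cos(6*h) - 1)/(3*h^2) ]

Direct substitution gives 0/0.
Apply L'Hôpital: lim (-6*sin(6*h))/(6*h), still 0/0.
After 2 applications of L'Hôpital's rule the quotient is (-36*cos(6*h))/(6); substituting h = 0 gives -6.

-6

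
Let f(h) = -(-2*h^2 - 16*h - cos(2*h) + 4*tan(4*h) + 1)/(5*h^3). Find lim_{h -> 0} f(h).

Substitution gives 0/0 (the numerator vanishes to order 3).
Expand each term to order h^3: the coefficient of h^3 in −cos(2h) is 0 and in 4·tan(4h) is 256/3.
Lower-order terms cancel with the polynomial part, so the numerator is (256/3)·h^3 + o(h^3), and the limit is (256/3)/(-5) = -256/15.

-256/15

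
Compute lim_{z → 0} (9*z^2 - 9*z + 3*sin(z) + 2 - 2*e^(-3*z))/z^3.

17/2

Substitution gives 0/0; apply L'Hôpital's rule 3 times.
After differentiating numerator and denominator 3 times the quotient is (-3*cos(z) + 54*e^(-3*z))/(6); at z = 0 this is 17/2.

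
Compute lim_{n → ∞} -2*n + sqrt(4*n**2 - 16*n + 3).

An ∞ − ∞ form. Rationalising with the conjugate, the difference becomes (-16n + 3) / (√(4*n^2 - 16*n + 3) + 2n).
For large n the denominator behaves like 2·2n, so the quotient tends to -16/4 = -4.

-4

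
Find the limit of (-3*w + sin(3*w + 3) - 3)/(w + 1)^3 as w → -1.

-9/2

Direct substitution gives 0/0.
Apply L'Hôpital: lim (3*cos(3*w + 3) - 3)/(3*(w + 1)^2), still 0/0.
Apply L'Hôpital: lim (-9*sin(3*w + 3))/(6*w + 6), still 0/0.
After 3 applications of L'Hôpital's rule the quotient is (-27*cos(3*w + 3))/(6); substituting w = -1 gives -9/2.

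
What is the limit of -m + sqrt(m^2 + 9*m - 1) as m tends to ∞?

An ∞ − ∞ form. Rationalising with the conjugate, the difference becomes (9m - 1) / (√(m^2 + 9*m - 1) + m).
For large m the denominator behaves like 2·m, so the quotient tends to 9/2 = 9/2.

9/2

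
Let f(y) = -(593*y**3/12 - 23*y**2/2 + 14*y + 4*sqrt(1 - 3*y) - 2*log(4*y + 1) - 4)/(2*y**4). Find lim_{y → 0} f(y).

-3691/64

Substitution gives 0/0; apply L'Hôpital's rule 4 times.
After differentiating numerator and denominator 4 times the quotient is (3072/(4*y + 1)^4 - 1215/(4*(1 - 3*y)^(7/2)))/(-48); at y = 0 this is -3691/64.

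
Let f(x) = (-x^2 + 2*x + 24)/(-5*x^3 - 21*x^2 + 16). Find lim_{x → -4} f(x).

At x = -4 both the top and bottom vanish — a removable singularity. Factoring out (x + 4) from each leaves (6 - x)/(-5*x^2 - x + 4), which at x = -4 equals -5/36.

-5/36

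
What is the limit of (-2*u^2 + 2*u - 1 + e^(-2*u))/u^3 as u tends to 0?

Direct substitution gives 0/0.
Apply L'Hôpital: lim (-4*u + 2 - 2*e^(-2*u))/(3*u^2), still 0/0.
Apply L'Hôpital: lim (-4 + 4*e^(-2*u))/(6*u), still 0/0.
After 3 applications of L'Hôpital's rule the quotient is (-8*e^(-2*u))/(6); substituting u = 0 gives -4/3.

-4/3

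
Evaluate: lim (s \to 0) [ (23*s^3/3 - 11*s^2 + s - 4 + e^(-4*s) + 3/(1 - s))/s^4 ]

41/3

Substitution gives 0/0; apply L'Hôpital's rule 4 times.
After differentiating numerator and denominator 4 times the quotient is (256*e^(-4*s) - 72/(s - 1)^5)/(24); at s = 0 this is 41/3.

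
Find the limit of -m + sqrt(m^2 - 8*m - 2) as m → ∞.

-4

This has the form ∞ − ∞. Multiply and divide by the conjugate √(m^2 - 8*m - 2) + m.
That gives (-8m - 2) / (√(m^2 - 8*m - 2) + m).
Divide numerator and denominator by m: the limit is -8/(2·1) = -4.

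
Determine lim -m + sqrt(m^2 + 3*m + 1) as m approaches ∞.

This has the form ∞ − ∞. Multiply and divide by the conjugate √(m^2 + 3*m + 1) + m.
That gives (3m + 1) / (√(m^2 + 3*m + 1) + m).
Divide numerator and denominator by m: the limit is 3/(2·1) = 3/2.

3/2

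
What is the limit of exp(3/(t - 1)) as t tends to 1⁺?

As t → 1⁺, 3/(t - 1) → +∞, so e^(3/(t - 1)) → ∞.

∞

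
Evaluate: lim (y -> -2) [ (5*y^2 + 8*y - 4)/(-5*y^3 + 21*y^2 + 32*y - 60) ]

At y = -2 both the top and bottom vanish — a removable singularity. Factoring out (y + 2) from each leaves (5*y - 2)/(-5*y^2 + 31*y - 30), which at y = -2 equals 3/28.

3/28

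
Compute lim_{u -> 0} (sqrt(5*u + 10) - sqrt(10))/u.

A 0/0 form; rationalise with √(10 + 5u) + √10. This collapses the numerator to 5u, leaving 5/(√(10 + 5u) + √10) → 5/(2√10) = √(10)/4.

√(10)/4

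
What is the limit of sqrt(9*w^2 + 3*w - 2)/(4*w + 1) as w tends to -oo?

For large |w|, √(9*w^2 + 3*w - 2) ≈ √9·|w| and the denominator ≈ 4w.
Since w → −∞, |w| = −w, giving −√9/(4) = -3/4.

-3/4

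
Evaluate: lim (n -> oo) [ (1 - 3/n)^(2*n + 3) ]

e^(-6)

Write it as [(1 - 3/n)^n]^(2) · (1 - 3/n)^(3). The bracketed term tends to e^(-3) and the second factor to 1, so the limit is e^(-6).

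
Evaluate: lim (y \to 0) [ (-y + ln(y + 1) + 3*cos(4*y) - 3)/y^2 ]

-49/2

Substitution gives 0/0 (the numerator vanishes to order 2).
Expand each term to order y^2: the coefficient of y^2 in 3·cos(4y) is -24 and in ln(1 + y) is -1/2.
Lower-order terms cancel with the polynomial part, so the numerator is (-49/2)·y^2 + o(y^2), and the limit is (-49/2)/(1) = -49/2.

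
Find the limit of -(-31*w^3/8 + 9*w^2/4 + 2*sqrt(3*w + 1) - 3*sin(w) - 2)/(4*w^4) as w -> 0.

405/256

Substitution gives 0/0 (the numerator vanishes to order 4).
Expand each term to order w^4: the coefficient of w^4 in -3·sin(w) is 0 and in 2·√(1 + 3w) is -405/64.
Lower-order terms cancel with the polynomial part, so the numerator is (-405/64)·w^4 + o(w^4), and the limit is (-405/64)/(-4) = 405/256.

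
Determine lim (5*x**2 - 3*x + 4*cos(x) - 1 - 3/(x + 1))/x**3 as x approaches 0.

Substitution gives 0/0 (the numerator vanishes to order 3).
Expand each term to order x^3: the coefficient of x^3 in -3·1/(1 + x) is 3 and in 4·cos(x) is 0.
Lower-order terms cancel with the polynomial part, so the numerator is (3)·x^3 + o(x^3), and the limit is (3)/(1) = 3.

3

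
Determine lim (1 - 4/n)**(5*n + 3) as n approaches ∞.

e^(-20)

Let L be the limit and take ln: ln L = lim (5n + 3)·ln(1 - 4/n) = lim (5n + 3)·(-4/n + O(1/n²)) = -20.
Hence L = e^(-20).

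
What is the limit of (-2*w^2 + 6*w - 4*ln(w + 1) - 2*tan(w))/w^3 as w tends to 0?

Substitution gives 0/0 (the numerator vanishes to order 3).
Expand each term to order w^3: the coefficient of w^3 in -4·ln(1 + w) is -4/3 and in -2·tan(w) is -2/3.
Lower-order terms cancel with the polynomial part, so the numerator is (-2)·w^3 + o(w^3), and the limit is (-2)/(1) = -2.

-2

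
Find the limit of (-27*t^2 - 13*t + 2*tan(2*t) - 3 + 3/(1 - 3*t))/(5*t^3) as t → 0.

259/15

Substitution gives 0/0 (the numerator vanishes to order 3).
Expand each term to order t^3: the coefficient of t^3 in 2·tan(2t) is 16/3 and in 3·1/(1 - 3t) is 81.
Lower-order terms cancel with the polynomial part, so the numerator is (259/3)·t^3 + o(t^3), and the limit is (259/3)/(5) = 259/15.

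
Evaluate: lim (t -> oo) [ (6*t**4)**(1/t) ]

Base → ∞ and exponent → 0: an ∞^0 form.
Take logs: (1/t)·ln(6·t^4) = (ln 6 + 4·ln t)/t → 0.
So the limit is e^0 = 1.

1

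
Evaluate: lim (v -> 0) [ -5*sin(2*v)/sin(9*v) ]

-10/9

Substitution gives 0/0.
Divide numerator and denominator by v: sin(2v)/v → 2 and sin(9v)/v → 9, so the limit is -5·2/9 = -10/9.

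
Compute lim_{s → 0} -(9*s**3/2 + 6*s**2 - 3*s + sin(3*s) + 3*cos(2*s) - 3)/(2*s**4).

Substitution gives 0/0 (the numerator vanishes to order 4).
Expand each term to order s^4: the coefficient of s^4 in 3·cos(2s) is 2 and in sin(3s) is 0.
Lower-order terms cancel with the polynomial part, so the numerator is (2)·s^4 + o(s^4), and the limit is (2)/(-2) = -1.

-1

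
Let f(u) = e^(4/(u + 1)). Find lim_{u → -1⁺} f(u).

∞

As u → -1⁺, 4/(u + 1) → +∞, so e^(4/(u + 1)) → ∞.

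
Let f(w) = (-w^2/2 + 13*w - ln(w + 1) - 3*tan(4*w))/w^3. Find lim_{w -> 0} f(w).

-193/3

Substitution gives 0/0; apply L'Hôpital's rule 3 times.
After differentiating numerator and denominator 3 times the quotient is (-768*tan(4*w)^2/cos(4*w)^2 - 384/cos(4*w)^4 - 2/(w + 1)^3)/(6); at w = 0 this is -193/3.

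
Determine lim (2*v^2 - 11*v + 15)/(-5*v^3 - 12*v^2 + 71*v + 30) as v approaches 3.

-1/136

Direct substitution gives 0/0, so factor. Both numerator and denominator have (v - 3) as a factor.
After cancelling, the expression reduces to (2*v - 5)/(-5*v^2 - 27*v - 10).
Substituting v = 3 gives -1/136.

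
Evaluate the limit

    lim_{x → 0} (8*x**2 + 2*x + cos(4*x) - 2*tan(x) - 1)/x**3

-2/3

Substitution gives 0/0 (the numerator vanishes to order 3).
Expand each term to order x^3: the coefficient of x^3 in -2·tan(x) is -2/3 and in cos(4x) is 0.
Lower-order terms cancel with the polynomial part, so the numerator is (-2/3)·x^3 + o(x^3), and the limit is (-2/3)/(1) = -2/3.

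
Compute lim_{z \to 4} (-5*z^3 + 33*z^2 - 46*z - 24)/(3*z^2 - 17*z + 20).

-22/7

At z = 4 both the top and bottom vanish — a removable singularity. Factoring out (z - 4) from each leaves (-5*z^2 + 13*z + 6)/(3*z - 5), which at z = 4 equals -22/7.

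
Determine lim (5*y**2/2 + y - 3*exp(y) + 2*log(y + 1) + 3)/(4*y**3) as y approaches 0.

Substitution gives 0/0 (the numerator vanishes to order 3).
Expand each term to order y^3: the coefficient of y^3 in -3·e^(y) is -1/2 and in 2·ln(1 + y) is 2/3.
Lower-order terms cancel with the polynomial part, so the numerator is (1/6)·y^3 + o(y^3), and the limit is (1/6)/(4) = 1/24.

1/24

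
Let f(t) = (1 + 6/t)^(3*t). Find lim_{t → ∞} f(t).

Let L be the limit and take ln: ln L = lim (3t)·ln(1 + 6/t) = lim (3t)·(6/t + O(1/t²)) = 18.
Hence L = e^(18).

e^(18)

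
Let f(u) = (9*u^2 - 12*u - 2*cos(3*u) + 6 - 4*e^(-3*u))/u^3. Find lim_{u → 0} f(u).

18

Substitution gives 0/0 (the numerator vanishes to order 3).
Expand each term to order u^3: the coefficient of u^3 in -4·e^(-3u) is 18 and in -2·cos(3u) is 0.
Lower-order terms cancel with the polynomial part, so the numerator is (18)·u^3 + o(u^3), and the limit is (18)/(1) = 18.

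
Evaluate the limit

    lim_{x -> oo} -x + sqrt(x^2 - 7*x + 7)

-7/2

This has the form ∞ − ∞. Multiply and divide by the conjugate √(x^2 - 7*x + 7) + x.
That gives (-7x + 7) / (√(x^2 - 7*x + 7) + x).
Divide numerator and denominator by x: the limit is -7/(2·1) = -7/2.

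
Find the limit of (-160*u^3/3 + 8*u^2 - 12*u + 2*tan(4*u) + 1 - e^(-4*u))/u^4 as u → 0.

-32/3

Substitution gives 0/0; apply L'Hôpital's rule 4 times.
After differentiating numerator and denominator 4 times the quotient is (256*(16*(3*tan(4*u)^2 + 2)*e^(4*u)*tan(4*u)/cos(4*u)^2 - 1)*e^(-4*u))/(24); at u = 0 this is -32/3.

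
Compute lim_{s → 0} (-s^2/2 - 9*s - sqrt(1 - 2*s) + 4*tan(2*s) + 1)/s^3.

Substitution gives 0/0 (the numerator vanishes to order 3).
Expand each term to order s^3: the coefficient of s^3 in 4·tan(2s) is 32/3 and in −√(1 - 2s) is 1/2.
Lower-order terms cancel with the polynomial part, so the numerator is (67/6)·s^3 + o(s^3), and the limit is (67/6)/(1) = 67/6.

67/6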